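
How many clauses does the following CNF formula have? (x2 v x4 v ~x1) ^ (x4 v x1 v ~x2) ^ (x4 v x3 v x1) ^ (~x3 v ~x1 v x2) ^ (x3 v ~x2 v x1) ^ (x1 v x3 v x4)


Each group enclosed in parentheses joined by ^ is one clause.
Counting the conjuncts: 6 clauses.

6


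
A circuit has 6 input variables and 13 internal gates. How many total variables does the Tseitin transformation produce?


The Tseitin transformation introduces one auxiliary variable per gate.
Total variables = inputs + gates = 6 + 13 = 19.

19


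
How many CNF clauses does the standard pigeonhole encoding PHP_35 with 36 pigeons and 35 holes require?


The PHP encoding has two parts:
1) At-least-one-hole clauses: 36 (one per pigeon, each with 35 literals).
2) At-most-one-pigeon-per-hole clauses: 35 holes * C(36,2) = 35 * 630 = 22050.
Total clauses = 36 + 22050 = 22086.

22086


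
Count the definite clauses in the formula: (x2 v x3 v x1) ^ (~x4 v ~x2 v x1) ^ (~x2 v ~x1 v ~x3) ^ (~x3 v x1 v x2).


A definite clause has exactly one positive literal.
Clause 1: 3 positive -> not definite
Clause 2: 1 positive -> definite
Clause 3: 0 positive -> not definite
Clause 4: 2 positive -> not definite
Definite clause count = 1.

1


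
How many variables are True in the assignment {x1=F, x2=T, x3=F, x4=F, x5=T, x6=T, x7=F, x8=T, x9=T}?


The weight is the number of variables assigned True.
True variables: x2, x5, x6, x8, x9.
Weight = 5.

5


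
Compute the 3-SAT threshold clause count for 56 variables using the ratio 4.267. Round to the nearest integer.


The 3-SAT phase transition occurs at approximately 4.267 clauses per variable.
m = 4.267 * 56 = 238.952.
Rounded to nearest integer: 239.

239


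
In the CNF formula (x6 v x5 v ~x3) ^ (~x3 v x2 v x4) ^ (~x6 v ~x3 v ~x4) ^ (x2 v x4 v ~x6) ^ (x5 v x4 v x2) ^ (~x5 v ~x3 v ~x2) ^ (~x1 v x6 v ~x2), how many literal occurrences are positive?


Scan each clause for unnegated literals.
Clause 1: 2 positive; Clause 2: 2 positive; Clause 3: 0 positive; Clause 4: 2 positive; Clause 5: 3 positive; Clause 6: 0 positive; Clause 7: 1 positive.
Total positive literal occurrences = 10.

10


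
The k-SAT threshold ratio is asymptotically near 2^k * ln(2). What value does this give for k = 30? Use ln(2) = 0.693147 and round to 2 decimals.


Using the asymptotic formula: threshold ~ 2^k * ln(2).
2^30 = 1073741824.
1073741824 * 0.693147 = 744260924.08.

744260924.08


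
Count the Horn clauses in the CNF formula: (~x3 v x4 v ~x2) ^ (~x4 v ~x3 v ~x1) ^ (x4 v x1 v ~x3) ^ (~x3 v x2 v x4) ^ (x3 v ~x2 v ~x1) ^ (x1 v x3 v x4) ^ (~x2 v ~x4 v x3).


A Horn clause has at most one positive literal.
Clause 1: 1 positive lit(s) -> Horn
Clause 2: 0 positive lit(s) -> Horn
Clause 3: 2 positive lit(s) -> not Horn
Clause 4: 2 positive lit(s) -> not Horn
Clause 5: 1 positive lit(s) -> Horn
Clause 6: 3 positive lit(s) -> not Horn
Clause 7: 1 positive lit(s) -> Horn
Total Horn clauses = 4.

4


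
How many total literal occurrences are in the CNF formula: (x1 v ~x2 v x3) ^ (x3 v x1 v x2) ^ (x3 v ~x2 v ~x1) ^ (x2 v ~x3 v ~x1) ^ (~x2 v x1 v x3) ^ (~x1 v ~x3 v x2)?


Clause lengths: 3, 3, 3, 3, 3, 3.
Sum = 3 + 3 + 3 + 3 + 3 + 3 = 18.

18


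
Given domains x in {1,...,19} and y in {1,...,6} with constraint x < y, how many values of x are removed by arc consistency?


For the constraint x < y, x needs a supporting value in y's domain.
x can be at most 5 (one less than y's maximum).
Valid x values from domain: 5 out of 19.
Pruned = 19 - 5 = 14.

14


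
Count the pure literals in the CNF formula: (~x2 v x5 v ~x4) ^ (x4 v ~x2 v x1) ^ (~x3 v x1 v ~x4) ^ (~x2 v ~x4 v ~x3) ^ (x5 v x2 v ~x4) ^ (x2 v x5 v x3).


A pure literal appears in only one polarity across all clauses.
Pure literals: x1 (positive only), x5 (positive only).
Count = 2.

2


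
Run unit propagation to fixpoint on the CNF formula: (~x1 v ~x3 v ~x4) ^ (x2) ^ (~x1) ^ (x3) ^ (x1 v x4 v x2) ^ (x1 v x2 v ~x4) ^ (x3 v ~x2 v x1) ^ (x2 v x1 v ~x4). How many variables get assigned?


Unit propagation repeatedly assigns the literal in any unit clause, then simplifies.
Assignments in order: x2 = T, x1 = F, x3 = T.
No further unit clauses remain.
Total variables assigned = 3.

3


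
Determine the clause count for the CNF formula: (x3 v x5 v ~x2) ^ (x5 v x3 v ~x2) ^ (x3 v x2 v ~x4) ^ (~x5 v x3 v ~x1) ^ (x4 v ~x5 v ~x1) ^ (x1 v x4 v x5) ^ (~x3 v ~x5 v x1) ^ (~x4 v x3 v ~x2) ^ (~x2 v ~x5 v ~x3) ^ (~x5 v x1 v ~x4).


Each group enclosed in parentheses joined by ^ is one clause.
Counting the conjuncts: 10 clauses.

10


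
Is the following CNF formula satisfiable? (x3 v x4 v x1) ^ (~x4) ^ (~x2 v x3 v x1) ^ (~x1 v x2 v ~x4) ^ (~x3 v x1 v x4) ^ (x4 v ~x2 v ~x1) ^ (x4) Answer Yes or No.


Check all 16 possible truth assignments.
Number of satisfying assignments found: 0.
The formula is unsatisfiable.

No


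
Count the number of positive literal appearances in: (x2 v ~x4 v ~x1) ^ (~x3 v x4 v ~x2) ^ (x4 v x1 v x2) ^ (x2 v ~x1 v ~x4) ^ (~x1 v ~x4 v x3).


Scan each clause for unnegated literals.
Clause 1: 1 positive; Clause 2: 1 positive; Clause 3: 3 positive; Clause 4: 1 positive; Clause 5: 1 positive.
Total positive literal occurrences = 7.

7


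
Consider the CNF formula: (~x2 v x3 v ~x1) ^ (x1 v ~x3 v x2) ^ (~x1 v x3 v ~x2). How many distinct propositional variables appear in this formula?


Identify each distinct variable in the formula.
Variables found: x1, x2, x3.
Total distinct variables = 3.

3


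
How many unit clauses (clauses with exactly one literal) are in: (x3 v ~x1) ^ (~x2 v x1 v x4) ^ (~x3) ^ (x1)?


A unit clause contains exactly one literal.
Unit clauses found: (~x3), (x1).
Count = 2.

2


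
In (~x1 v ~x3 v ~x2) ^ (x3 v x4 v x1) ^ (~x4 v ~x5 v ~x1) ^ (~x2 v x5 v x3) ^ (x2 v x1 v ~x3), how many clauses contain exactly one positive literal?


A definite clause has exactly one positive literal.
Clause 1: 0 positive -> not definite
Clause 2: 3 positive -> not definite
Clause 3: 0 positive -> not definite
Clause 4: 2 positive -> not definite
Clause 5: 2 positive -> not definite
Definite clause count = 0.

0


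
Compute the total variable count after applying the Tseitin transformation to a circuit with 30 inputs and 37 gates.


The Tseitin transformation introduces one auxiliary variable per gate.
Total variables = inputs + gates = 30 + 37 = 67.

67


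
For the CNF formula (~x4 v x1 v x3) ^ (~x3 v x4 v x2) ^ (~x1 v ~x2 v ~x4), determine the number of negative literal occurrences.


Scan each clause for negated literals.
Clause 1: 1 negative; Clause 2: 1 negative; Clause 3: 3 negative.
Total negative literal occurrences = 5.

5


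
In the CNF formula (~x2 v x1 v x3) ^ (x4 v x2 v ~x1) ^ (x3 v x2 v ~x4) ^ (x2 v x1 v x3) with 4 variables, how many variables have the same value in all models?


Find all satisfying assignments: 9 model(s).
Check which variables have the same value in every model.
No variable is fixed across all models.
Backbone size = 0.

0


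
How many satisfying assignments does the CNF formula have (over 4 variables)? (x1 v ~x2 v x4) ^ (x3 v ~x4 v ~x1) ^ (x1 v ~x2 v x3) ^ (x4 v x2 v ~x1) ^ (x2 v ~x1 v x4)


Enumerate all 16 truth assignments over 4 variables.
Test each against every clause.
Satisfying assignments found: 9.

9


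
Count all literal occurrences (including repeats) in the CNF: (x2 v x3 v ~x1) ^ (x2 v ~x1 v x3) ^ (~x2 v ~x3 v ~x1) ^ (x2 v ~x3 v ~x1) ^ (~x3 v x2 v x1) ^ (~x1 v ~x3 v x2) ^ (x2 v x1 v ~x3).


Clause lengths: 3, 3, 3, 3, 3, 3, 3.
Sum = 3 + 3 + 3 + 3 + 3 + 3 + 3 = 21.

21


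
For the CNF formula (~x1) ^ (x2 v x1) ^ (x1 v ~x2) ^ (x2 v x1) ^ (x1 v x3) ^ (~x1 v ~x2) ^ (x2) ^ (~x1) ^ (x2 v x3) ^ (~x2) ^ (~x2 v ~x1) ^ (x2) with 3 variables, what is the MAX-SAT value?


Enumerate all 8 truth assignments.
For each, count how many of the 12 clauses are satisfied.
The formula is not fully satisfiable, so the maximum is below 12.
Maximum simultaneously satisfiable clauses = 10.

10


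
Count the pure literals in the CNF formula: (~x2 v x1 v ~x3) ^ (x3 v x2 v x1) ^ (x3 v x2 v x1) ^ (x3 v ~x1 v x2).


A pure literal appears in only one polarity across all clauses.
No pure literals found.
Count = 0.

0


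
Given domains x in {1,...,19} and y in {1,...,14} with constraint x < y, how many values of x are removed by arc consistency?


For the constraint x < y, x needs a supporting value in y's domain.
x can be at most 13 (one less than y's maximum).
Valid x values from domain: 13 out of 19.
Pruned = 19 - 13 = 6.

6


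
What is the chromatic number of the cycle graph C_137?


An odd cycle cannot be 2-colored: alternating two colors around the cycle returns to the start with a conflict.
Since 137 is odd, three colors are required (and three suffice).
Chromatic number = 3.

3


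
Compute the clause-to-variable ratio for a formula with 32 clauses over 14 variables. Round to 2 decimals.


Clause-to-variable ratio = clauses / variables.
32 / 14 = 2.29.

2.29


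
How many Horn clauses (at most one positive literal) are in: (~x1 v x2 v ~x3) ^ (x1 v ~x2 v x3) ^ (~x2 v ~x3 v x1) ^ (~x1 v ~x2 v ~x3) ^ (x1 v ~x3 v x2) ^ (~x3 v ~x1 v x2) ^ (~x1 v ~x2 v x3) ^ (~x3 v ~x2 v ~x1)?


A Horn clause has at most one positive literal.
Clause 1: 1 positive lit(s) -> Horn
Clause 2: 2 positive lit(s) -> not Horn
Clause 3: 1 positive lit(s) -> Horn
Clause 4: 0 positive lit(s) -> Horn
Clause 5: 2 positive lit(s) -> not Horn
Clause 6: 1 positive lit(s) -> Horn
Clause 7: 1 positive lit(s) -> Horn
Clause 8: 0 positive lit(s) -> Horn
Total Horn clauses = 6.

6


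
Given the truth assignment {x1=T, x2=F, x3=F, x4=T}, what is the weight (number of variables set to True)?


The weight is the number of variables assigned True.
True variables: x1, x4.
Weight = 2.

2


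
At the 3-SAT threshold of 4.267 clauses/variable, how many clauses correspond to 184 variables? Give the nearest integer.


The 3-SAT phase transition occurs at approximately 4.267 clauses per variable.
m = 4.267 * 184 = 785.128.
Rounded to nearest integer: 785.

785


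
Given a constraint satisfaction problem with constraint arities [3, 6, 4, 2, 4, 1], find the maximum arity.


The arities are: 3, 6, 4, 2, 4, 1.
Scan for the maximum value.
Maximum arity = 6.

6


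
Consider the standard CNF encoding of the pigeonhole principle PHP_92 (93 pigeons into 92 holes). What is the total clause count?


The PHP encoding has two parts:
1) At-least-one-hole clauses: 93 (one per pigeon, each with 92 literals).
2) At-most-one-pigeon-per-hole clauses: 92 holes * C(93,2) = 92 * 4278 = 393576.
Total clauses = 93 + 393576 = 393669.

393669


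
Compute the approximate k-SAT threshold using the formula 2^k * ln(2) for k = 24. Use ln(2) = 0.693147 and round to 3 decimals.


Using the asymptotic formula: threshold ~ 2^k * ln(2).
2^24 = 16777216.
16777216 * 0.693147 = 11629076.939.

11629076.939


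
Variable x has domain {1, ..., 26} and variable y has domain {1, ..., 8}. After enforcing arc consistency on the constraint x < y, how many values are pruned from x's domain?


For the constraint x < y, x needs a supporting value in y's domain.
x can be at most 7 (one less than y's maximum).
Valid x values from domain: 7 out of 26.
Pruned = 26 - 7 = 19.

19


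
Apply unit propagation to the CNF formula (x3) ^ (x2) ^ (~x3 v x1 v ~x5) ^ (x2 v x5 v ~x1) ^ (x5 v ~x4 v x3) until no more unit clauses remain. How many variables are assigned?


Unit propagation repeatedly assigns the literal in any unit clause, then simplifies.
Assignments in order: x3 = T, x2 = T.
No further unit clauses remain.
Total variables assigned = 2.

2


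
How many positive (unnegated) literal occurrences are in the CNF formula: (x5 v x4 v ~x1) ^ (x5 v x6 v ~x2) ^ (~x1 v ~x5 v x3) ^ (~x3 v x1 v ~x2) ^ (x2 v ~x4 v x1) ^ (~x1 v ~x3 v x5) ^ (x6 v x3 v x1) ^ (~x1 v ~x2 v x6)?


Scan each clause for unnegated literals.
Clause 1: 2 positive; Clause 2: 2 positive; Clause 3: 1 positive; Clause 4: 1 positive; Clause 5: 2 positive; Clause 6: 1 positive; Clause 7: 3 positive; Clause 8: 1 positive.
Total positive literal occurrences = 13.

13


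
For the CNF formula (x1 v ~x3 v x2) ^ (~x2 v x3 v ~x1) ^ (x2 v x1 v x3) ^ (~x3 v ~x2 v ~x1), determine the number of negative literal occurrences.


Scan each clause for negated literals.
Clause 1: 1 negative; Clause 2: 2 negative; Clause 3: 0 negative; Clause 4: 3 negative.
Total negative literal occurrences = 6.

6


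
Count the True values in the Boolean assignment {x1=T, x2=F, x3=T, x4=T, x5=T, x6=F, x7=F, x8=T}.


The weight is the number of variables assigned True.
True variables: x1, x3, x4, x5, x8.
Weight = 5.

5


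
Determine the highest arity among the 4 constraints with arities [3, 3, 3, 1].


The arities are: 3, 3, 3, 1.
Scan for the maximum value.
Maximum arity = 3.

3


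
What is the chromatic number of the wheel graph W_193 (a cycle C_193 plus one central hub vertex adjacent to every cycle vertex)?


W_193 consists of the cycle C_193 together with a hub vertex adjacent to every cycle vertex.
The cycle C_193 needs 3 colors (odd cycle -> 3).
The hub is adjacent to every cycle vertex, so it must receive a new color distinct from all of them.
Chromatic number = 3 + 1 = 4.

4


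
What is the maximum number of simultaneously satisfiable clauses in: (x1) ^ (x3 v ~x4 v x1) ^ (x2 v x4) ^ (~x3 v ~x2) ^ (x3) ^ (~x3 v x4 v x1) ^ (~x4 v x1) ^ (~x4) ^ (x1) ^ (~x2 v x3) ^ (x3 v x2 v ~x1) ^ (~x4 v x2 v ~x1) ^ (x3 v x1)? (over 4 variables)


Enumerate all 16 truth assignments.
For each, count how many of the 13 clauses are satisfied.
The formula is not fully satisfiable, so the maximum is below 13.
Maximum simultaneously satisfiable clauses = 12.

12


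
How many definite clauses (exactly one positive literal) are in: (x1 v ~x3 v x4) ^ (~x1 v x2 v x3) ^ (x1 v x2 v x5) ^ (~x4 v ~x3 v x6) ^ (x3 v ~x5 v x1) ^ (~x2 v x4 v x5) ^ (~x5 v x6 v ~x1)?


A definite clause has exactly one positive literal.
Clause 1: 2 positive -> not definite
Clause 2: 2 positive -> not definite
Clause 3: 3 positive -> not definite
Clause 4: 1 positive -> definite
Clause 5: 2 positive -> not definite
Clause 6: 2 positive -> not definite
Clause 7: 1 positive -> definite
Definite clause count = 2.

2


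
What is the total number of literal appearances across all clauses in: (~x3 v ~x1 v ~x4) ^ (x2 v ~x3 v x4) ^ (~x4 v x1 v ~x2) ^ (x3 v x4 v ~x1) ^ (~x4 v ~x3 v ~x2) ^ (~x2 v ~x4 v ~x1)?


Clause lengths: 3, 3, 3, 3, 3, 3.
Sum = 3 + 3 + 3 + 3 + 3 + 3 = 18.

18


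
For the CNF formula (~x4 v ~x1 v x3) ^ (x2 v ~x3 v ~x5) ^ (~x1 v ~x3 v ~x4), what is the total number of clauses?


Each group enclosed in parentheses joined by ^ is one clause.
Counting the conjuncts: 3 clauses.

3


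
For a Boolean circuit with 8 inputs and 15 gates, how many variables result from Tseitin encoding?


The Tseitin transformation introduces one auxiliary variable per gate.
Total variables = inputs + gates = 8 + 15 = 23.

23


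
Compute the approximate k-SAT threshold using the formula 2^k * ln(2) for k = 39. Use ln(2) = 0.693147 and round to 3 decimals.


Using the asymptotic formula: threshold ~ 2^k * ln(2).
2^39 = 549755813888.
549755813888 * 0.693147 = 381061593129.026.

381061593129.026


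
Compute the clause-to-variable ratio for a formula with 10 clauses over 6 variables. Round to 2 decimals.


Clause-to-variable ratio = clauses / variables.
10 / 6 = 1.67.

1.67


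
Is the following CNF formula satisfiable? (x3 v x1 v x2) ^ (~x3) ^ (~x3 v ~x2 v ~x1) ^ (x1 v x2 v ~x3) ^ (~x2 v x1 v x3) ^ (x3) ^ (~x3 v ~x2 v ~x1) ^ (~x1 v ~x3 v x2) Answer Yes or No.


Check all 8 possible truth assignments.
Number of satisfying assignments found: 0.
The formula is unsatisfiable.

No


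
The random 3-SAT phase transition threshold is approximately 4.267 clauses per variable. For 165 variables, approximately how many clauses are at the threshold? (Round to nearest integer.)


The 3-SAT phase transition occurs at approximately 4.267 clauses per variable.
m = 4.267 * 165 = 704.055.
Rounded to nearest integer: 704.

704


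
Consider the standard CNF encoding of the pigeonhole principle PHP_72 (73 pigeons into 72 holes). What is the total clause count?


The PHP encoding has two parts:
1) At-least-one-hole clauses: 73 (one per pigeon, each with 72 literals).
2) At-most-one-pigeon-per-hole clauses: 72 holes * C(73,2) = 72 * 2628 = 189216.
Total clauses = 73 + 189216 = 189289.

189289


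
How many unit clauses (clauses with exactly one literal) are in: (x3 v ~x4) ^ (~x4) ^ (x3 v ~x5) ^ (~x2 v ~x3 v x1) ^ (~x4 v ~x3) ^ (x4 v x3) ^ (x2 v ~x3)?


A unit clause contains exactly one literal.
Unit clauses found: (~x4).
Count = 1.

1


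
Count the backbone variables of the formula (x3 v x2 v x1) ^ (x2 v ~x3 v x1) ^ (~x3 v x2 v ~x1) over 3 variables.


Find all satisfying assignments: 5 model(s).
Check which variables have the same value in every model.
No variable is fixed across all models.
Backbone size = 0.

0


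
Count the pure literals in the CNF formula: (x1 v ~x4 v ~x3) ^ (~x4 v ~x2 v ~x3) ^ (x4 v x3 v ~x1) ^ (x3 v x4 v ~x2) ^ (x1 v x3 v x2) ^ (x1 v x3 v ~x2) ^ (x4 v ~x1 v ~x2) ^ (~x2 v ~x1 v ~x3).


A pure literal appears in only one polarity across all clauses.
No pure literals found.
Count = 0.

0


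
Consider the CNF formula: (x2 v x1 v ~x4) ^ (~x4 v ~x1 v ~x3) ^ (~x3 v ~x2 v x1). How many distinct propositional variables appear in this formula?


Identify each distinct variable in the formula.
Variables found: x1, x2, x3, x4.
Total distinct variables = 4.

4


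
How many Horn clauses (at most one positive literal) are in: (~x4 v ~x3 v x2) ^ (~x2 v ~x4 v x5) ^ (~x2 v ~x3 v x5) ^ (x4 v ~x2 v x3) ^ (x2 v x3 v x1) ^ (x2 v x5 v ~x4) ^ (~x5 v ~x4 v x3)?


A Horn clause has at most one positive literal.
Clause 1: 1 positive lit(s) -> Horn
Clause 2: 1 positive lit(s) -> Horn
Clause 3: 1 positive lit(s) -> Horn
Clause 4: 2 positive lit(s) -> not Horn
Clause 5: 3 positive lit(s) -> not Horn
Clause 6: 2 positive lit(s) -> not Horn
Clause 7: 1 positive lit(s) -> Horn
Total Horn clauses = 4.

4


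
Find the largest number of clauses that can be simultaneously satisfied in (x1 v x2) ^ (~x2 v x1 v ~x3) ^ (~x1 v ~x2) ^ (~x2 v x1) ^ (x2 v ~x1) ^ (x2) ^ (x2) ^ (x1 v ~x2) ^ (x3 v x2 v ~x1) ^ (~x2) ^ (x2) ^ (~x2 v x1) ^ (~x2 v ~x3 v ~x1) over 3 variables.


Enumerate all 8 truth assignments.
For each, count how many of the 13 clauses are satisfied.
The formula is not fully satisfiable, so the maximum is below 13.
Maximum simultaneously satisfiable clauses = 11.

11


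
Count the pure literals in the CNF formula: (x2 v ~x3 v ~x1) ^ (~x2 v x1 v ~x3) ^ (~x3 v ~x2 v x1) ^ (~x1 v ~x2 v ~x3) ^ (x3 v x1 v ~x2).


A pure literal appears in only one polarity across all clauses.
No pure literals found.
Count = 0.

0


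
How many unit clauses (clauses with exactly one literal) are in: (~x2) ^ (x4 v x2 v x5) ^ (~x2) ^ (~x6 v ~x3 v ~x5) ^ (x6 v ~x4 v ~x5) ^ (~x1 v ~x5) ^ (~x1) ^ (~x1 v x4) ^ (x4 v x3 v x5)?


A unit clause contains exactly one literal.
Unit clauses found: (~x2), (~x2), (~x1).
Count = 3.

3


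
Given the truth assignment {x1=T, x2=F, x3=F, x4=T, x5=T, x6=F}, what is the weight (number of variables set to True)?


The weight is the number of variables assigned True.
True variables: x1, x4, x5.
Weight = 3.

3


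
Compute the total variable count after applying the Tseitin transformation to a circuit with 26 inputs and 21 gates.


The Tseitin transformation introduces one auxiliary variable per gate.
Total variables = inputs + gates = 26 + 21 = 47.

47


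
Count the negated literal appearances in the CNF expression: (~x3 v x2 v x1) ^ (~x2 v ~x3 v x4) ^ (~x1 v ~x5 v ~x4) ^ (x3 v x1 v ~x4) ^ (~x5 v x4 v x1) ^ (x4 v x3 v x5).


Scan each clause for negated literals.
Clause 1: 1 negative; Clause 2: 2 negative; Clause 3: 3 negative; Clause 4: 1 negative; Clause 5: 1 negative; Clause 6: 0 negative.
Total negative literal occurrences = 8.

8


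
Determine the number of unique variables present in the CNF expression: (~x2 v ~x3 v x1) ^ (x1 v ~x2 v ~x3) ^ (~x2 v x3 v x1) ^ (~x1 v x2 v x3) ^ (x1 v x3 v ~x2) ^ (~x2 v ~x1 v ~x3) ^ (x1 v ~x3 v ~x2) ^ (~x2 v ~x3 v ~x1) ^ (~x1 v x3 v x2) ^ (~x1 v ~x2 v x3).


Identify each distinct variable in the formula.
Variables found: x1, x2, x3.
Total distinct variables = 3.

3


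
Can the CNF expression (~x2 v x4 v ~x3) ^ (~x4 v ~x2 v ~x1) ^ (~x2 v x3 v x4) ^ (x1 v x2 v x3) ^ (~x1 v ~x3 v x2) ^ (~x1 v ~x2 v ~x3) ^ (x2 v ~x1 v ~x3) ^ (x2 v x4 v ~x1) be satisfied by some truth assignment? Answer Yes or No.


Check all 16 possible truth assignments.
Number of satisfying assignments found: 5.
The formula is satisfiable.

Yes


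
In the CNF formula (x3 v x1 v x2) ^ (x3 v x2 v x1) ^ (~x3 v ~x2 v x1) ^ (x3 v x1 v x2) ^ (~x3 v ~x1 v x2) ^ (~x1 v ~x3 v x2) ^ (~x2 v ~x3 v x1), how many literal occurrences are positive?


Scan each clause for unnegated literals.
Clause 1: 3 positive; Clause 2: 3 positive; Clause 3: 1 positive; Clause 4: 3 positive; Clause 5: 1 positive; Clause 6: 1 positive; Clause 7: 1 positive.
Total positive literal occurrences = 13.

13


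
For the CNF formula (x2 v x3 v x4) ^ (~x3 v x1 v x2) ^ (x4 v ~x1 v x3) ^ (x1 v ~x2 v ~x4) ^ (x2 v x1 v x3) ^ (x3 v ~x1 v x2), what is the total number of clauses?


Each group enclosed in parentheses joined by ^ is one clause.
Counting the conjuncts: 6 clauses.

6


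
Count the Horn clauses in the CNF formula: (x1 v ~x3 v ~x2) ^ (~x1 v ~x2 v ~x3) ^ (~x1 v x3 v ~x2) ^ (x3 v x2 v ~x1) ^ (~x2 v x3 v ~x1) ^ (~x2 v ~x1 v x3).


A Horn clause has at most one positive literal.
Clause 1: 1 positive lit(s) -> Horn
Clause 2: 0 positive lit(s) -> Horn
Clause 3: 1 positive lit(s) -> Horn
Clause 4: 2 positive lit(s) -> not Horn
Clause 5: 1 positive lit(s) -> Horn
Clause 6: 1 positive lit(s) -> Horn
Total Horn clauses = 5.

5


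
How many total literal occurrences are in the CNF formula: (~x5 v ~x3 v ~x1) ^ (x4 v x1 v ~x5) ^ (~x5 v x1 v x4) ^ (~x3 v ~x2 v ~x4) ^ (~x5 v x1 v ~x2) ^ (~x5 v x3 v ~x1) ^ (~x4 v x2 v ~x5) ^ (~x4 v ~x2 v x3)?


Clause lengths: 3, 3, 3, 3, 3, 3, 3, 3.
Sum = 3 + 3 + 3 + 3 + 3 + 3 + 3 + 3 = 24.

24


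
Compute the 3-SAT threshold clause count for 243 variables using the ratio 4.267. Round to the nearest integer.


The 3-SAT phase transition occurs at approximately 4.267 clauses per variable.
m = 4.267 * 243 = 1036.881.
Rounded to nearest integer: 1037.

1037


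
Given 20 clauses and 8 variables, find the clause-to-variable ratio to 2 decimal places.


Clause-to-variable ratio = clauses / variables.
20 / 8 = 2.5.

2.5


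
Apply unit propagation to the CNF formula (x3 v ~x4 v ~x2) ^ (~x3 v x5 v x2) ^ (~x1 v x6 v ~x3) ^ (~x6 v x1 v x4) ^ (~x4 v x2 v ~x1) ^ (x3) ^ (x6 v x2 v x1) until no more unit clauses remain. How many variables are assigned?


Unit propagation repeatedly assigns the literal in any unit clause, then simplifies.
Assignments in order: x3 = T.
No further unit clauses remain.
Total variables assigned = 1.

1


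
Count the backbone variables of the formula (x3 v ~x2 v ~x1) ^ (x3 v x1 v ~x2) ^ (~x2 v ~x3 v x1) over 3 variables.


Find all satisfying assignments: 5 model(s).
Check which variables have the same value in every model.
No variable is fixed across all models.
Backbone size = 0.

0


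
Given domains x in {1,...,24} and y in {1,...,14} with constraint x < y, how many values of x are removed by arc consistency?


For the constraint x < y, x needs a supporting value in y's domain.
x can be at most 13 (one less than y's maximum).
Valid x values from domain: 13 out of 24.
Pruned = 24 - 13 = 11.

11


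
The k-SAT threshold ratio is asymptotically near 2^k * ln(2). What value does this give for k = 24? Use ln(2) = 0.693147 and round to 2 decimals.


Using the asymptotic formula: threshold ~ 2^k * ln(2).
2^24 = 16777216.
16777216 * 0.693147 = 11629076.94.

11629076.94


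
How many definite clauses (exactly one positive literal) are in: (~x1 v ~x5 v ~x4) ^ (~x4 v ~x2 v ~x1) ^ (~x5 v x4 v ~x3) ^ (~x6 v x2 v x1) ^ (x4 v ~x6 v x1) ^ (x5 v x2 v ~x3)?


A definite clause has exactly one positive literal.
Clause 1: 0 positive -> not definite
Clause 2: 0 positive -> not definite
Clause 3: 1 positive -> definite
Clause 4: 2 positive -> not definite
Clause 5: 2 positive -> not definite
Clause 6: 2 positive -> not definite
Definite clause count = 1.

1


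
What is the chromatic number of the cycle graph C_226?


A cycle on an even number of vertices is bipartite: alternate two colors around the cycle.
Since 226 is even, two colors suffice, and at least two are needed because the graph has edges.
Chromatic number = 2.

2


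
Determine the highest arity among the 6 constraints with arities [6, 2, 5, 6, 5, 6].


The arities are: 6, 2, 5, 6, 5, 6.
Scan for the maximum value.
Maximum arity = 6.

6


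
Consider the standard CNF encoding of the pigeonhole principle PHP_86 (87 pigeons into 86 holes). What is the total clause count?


The PHP encoding has two parts:
1) At-least-one-hole clauses: 87 (one per pigeon, each with 86 literals).
2) At-most-one-pigeon-per-hole clauses: 86 holes * C(87,2) = 86 * 3741 = 321726.
Total clauses = 87 + 321726 = 321813.

321813


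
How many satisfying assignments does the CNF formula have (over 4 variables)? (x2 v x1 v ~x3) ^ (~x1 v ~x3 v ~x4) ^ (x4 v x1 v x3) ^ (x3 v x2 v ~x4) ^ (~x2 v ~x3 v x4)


Enumerate all 16 truth assignments over 4 variables.
Test each against every clause.
Satisfying assignments found: 6.

6


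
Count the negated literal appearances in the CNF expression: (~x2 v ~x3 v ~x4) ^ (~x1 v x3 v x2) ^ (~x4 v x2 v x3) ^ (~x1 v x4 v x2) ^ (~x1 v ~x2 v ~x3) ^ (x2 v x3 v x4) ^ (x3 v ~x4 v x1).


Scan each clause for negated literals.
Clause 1: 3 negative; Clause 2: 1 negative; Clause 3: 1 negative; Clause 4: 1 negative; Clause 5: 3 negative; Clause 6: 0 negative; Clause 7: 1 negative.
Total negative literal occurrences = 10.

10


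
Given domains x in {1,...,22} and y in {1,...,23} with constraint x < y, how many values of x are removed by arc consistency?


For the constraint x < y, x needs a supporting value in y's domain.
x can be at most 22 (one less than y's maximum).
Valid x values from domain: 22 out of 22.
Pruned = 22 - 22 = 0.

0


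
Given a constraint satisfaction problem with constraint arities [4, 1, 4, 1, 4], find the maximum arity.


The arities are: 4, 1, 4, 1, 4.
Scan for the maximum value.
Maximum arity = 4.

4


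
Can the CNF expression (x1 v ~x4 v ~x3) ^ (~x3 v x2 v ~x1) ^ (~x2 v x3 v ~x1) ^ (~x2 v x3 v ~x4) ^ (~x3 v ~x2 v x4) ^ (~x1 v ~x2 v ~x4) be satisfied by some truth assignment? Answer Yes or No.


Check all 16 possible truth assignments.
Number of satisfying assignments found: 6.
The formula is satisfiable.

Yes


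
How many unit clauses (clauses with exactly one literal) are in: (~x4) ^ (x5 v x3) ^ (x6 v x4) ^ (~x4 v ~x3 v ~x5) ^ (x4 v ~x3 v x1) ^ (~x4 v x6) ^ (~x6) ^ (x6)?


A unit clause contains exactly one literal.
Unit clauses found: (~x4), (~x6), (x6).
Count = 3.

3


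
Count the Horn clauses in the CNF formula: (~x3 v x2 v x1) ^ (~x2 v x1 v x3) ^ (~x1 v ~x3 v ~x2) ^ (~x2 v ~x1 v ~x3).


A Horn clause has at most one positive literal.
Clause 1: 2 positive lit(s) -> not Horn
Clause 2: 2 positive lit(s) -> not Horn
Clause 3: 0 positive lit(s) -> Horn
Clause 4: 0 positive lit(s) -> Horn
Total Horn clauses = 2.

2


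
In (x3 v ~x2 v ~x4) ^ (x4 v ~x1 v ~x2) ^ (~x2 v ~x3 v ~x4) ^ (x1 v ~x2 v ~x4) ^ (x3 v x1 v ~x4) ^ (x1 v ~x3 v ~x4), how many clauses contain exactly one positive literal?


A definite clause has exactly one positive literal.
Clause 1: 1 positive -> definite
Clause 2: 1 positive -> definite
Clause 3: 0 positive -> not definite
Clause 4: 1 positive -> definite
Clause 5: 2 positive -> not definite
Clause 6: 1 positive -> definite
Definite clause count = 4.

4


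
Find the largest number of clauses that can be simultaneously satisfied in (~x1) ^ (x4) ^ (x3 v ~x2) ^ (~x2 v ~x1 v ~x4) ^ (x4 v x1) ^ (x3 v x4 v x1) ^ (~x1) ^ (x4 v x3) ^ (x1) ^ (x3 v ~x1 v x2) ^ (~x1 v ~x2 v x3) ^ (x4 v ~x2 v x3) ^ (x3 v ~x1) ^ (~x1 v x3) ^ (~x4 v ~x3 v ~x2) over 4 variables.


Enumerate all 16 truth assignments.
For each, count how many of the 15 clauses are satisfied.
The formula is not fully satisfiable, so the maximum is below 15.
Maximum simultaneously satisfiable clauses = 14.

14


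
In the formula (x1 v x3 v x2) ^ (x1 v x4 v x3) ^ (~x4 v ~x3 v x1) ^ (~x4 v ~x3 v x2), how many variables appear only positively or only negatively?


A pure literal appears in only one polarity across all clauses.
Pure literals: x1 (positive only), x2 (positive only).
Count = 2.

2


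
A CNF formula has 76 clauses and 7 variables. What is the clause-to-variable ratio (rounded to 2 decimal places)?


Clause-to-variable ratio = clauses / variables.
76 / 7 = 10.86.

10.86


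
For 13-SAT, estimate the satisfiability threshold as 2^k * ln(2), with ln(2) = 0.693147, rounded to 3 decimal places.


Using the asymptotic formula: threshold ~ 2^k * ln(2).
2^13 = 8192.
8192 * 0.693147 = 5678.26.

5678.26


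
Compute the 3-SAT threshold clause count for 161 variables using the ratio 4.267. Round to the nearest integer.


The 3-SAT phase transition occurs at approximately 4.267 clauses per variable.
m = 4.267 * 161 = 686.987.
Rounded to nearest integer: 687.

687


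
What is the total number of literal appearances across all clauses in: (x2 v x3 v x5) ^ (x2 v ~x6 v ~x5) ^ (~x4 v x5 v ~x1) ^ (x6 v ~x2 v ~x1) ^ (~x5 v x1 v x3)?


Clause lengths: 3, 3, 3, 3, 3.
Sum = 3 + 3 + 3 + 3 + 3 = 15.

15


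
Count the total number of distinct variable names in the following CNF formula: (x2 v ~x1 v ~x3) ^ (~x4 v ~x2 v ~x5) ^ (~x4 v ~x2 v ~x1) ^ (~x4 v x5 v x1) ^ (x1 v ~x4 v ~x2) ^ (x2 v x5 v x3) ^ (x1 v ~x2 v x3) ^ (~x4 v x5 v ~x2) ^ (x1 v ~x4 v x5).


Identify each distinct variable in the formula.
Variables found: x1, x2, x3, x4, x5.
Total distinct variables = 5.

5


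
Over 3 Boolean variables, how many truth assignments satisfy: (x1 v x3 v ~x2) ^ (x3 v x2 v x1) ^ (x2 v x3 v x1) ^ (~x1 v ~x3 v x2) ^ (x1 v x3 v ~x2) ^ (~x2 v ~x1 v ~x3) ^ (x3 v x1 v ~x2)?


Enumerate all 8 truth assignments over 3 variables.
Test each against every clause.
Satisfying assignments found: 4.

4


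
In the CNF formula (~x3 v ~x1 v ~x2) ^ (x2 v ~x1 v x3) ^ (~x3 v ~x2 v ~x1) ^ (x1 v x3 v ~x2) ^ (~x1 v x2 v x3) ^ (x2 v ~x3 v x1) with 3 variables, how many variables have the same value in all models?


Find all satisfying assignments: 4 model(s).
Check which variables have the same value in every model.
No variable is fixed across all models.
Backbone size = 0.

0


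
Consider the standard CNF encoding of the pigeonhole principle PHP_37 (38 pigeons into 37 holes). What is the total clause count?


The PHP encoding has two parts:
1) At-least-one-hole clauses: 38 (one per pigeon, each with 37 literals).
2) At-most-one-pigeon-per-hole clauses: 37 holes * C(38,2) = 37 * 703 = 26011.
Total clauses = 38 + 26011 = 26049.

26049


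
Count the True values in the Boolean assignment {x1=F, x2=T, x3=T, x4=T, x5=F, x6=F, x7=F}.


The weight is the number of variables assigned True.
True variables: x2, x3, x4.
Weight = 3.

3


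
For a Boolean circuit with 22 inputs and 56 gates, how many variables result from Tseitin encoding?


The Tseitin transformation introduces one auxiliary variable per gate.
Total variables = inputs + gates = 22 + 56 = 78.

78


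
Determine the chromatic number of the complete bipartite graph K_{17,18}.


K_{17,18} is bipartite by definition: the two parts are independent sets, with every edge crossing between them.
Color all vertices in one part with color 1 and all vertices in the other part with color 2.
Since the graph has at least one edge, one color does not suffice.
Chromatic number = 2.

2


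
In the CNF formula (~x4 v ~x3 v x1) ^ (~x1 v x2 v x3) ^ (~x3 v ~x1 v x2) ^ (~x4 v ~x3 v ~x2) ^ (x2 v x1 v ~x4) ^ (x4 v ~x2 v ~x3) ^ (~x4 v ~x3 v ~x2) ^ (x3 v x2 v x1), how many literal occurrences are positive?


Scan each clause for unnegated literals.
Clause 1: 1 positive; Clause 2: 2 positive; Clause 3: 1 positive; Clause 4: 0 positive; Clause 5: 2 positive; Clause 6: 1 positive; Clause 7: 0 positive; Clause 8: 3 positive.
Total positive literal occurrences = 10.

10


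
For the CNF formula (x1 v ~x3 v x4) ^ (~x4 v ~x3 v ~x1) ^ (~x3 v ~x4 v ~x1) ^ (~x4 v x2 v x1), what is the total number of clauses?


Each group enclosed in parentheses joined by ^ is one clause.
Counting the conjuncts: 4 clauses.

4


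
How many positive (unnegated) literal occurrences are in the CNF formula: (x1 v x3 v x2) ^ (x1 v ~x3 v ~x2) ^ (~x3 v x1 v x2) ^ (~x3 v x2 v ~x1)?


Scan each clause for unnegated literals.
Clause 1: 3 positive; Clause 2: 1 positive; Clause 3: 2 positive; Clause 4: 1 positive.
Total positive literal occurrences = 7.

7


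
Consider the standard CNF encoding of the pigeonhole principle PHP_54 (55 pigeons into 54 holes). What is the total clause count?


The PHP encoding has two parts:
1) At-least-one-hole clauses: 55 (one per pigeon, each with 54 literals).
2) At-most-one-pigeon-per-hole clauses: 54 holes * C(55,2) = 54 * 1485 = 80190.
Total clauses = 55 + 80190 = 80245.

80245


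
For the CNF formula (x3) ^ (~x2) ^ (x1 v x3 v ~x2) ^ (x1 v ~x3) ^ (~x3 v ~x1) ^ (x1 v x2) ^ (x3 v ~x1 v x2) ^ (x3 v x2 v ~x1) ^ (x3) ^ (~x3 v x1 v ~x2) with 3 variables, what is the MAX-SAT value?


Enumerate all 8 truth assignments.
For each, count how many of the 10 clauses are satisfied.
The formula is not fully satisfiable, so the maximum is below 10.
Maximum simultaneously satisfiable clauses = 9.

9


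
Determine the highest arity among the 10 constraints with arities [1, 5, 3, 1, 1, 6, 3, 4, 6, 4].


The arities are: 1, 5, 3, 1, 1, 6, 3, 4, 6, 4.
Scan for the maximum value.
Maximum arity = 6.

6


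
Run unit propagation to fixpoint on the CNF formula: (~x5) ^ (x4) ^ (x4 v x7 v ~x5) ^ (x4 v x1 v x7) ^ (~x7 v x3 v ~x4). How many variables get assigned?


Unit propagation repeatedly assigns the literal in any unit clause, then simplifies.
Assignments in order: x5 = F, x4 = T.
No further unit clauses remain.
Total variables assigned = 2.

2


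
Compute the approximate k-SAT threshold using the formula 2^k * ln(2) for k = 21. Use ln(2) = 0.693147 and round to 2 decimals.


Using the asymptotic formula: threshold ~ 2^k * ln(2).
2^21 = 2097152.
2097152 * 0.693147 = 1453634.62.

1453634.62


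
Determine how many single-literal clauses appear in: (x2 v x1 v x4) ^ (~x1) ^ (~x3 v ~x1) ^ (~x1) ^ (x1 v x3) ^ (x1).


A unit clause contains exactly one literal.
Unit clauses found: (~x1), (~x1), (x1).
Count = 3.

3


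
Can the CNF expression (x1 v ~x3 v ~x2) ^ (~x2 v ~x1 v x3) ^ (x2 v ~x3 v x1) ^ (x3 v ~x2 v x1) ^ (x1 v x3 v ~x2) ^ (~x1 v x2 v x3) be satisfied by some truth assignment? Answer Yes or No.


Check all 8 possible truth assignments.
Number of satisfying assignments found: 3.
The formula is satisfiable.

Yes


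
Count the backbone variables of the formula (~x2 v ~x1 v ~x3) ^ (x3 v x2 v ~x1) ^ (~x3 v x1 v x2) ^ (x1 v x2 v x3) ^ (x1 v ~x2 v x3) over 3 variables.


Find all satisfying assignments: 3 model(s).
Check which variables have the same value in every model.
No variable is fixed across all models.
Backbone size = 0.

0


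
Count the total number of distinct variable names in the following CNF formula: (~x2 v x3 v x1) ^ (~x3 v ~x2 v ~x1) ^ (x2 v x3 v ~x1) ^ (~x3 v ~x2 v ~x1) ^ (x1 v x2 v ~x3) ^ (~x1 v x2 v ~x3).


Identify each distinct variable in the formula.
Variables found: x1, x2, x3.
Total distinct variables = 3.

3


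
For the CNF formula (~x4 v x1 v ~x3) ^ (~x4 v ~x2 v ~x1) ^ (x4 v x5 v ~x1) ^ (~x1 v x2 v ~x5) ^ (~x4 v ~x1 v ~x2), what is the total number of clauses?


Each group enclosed in parentheses joined by ^ is one clause.
Counting the conjuncts: 5 clauses.

5


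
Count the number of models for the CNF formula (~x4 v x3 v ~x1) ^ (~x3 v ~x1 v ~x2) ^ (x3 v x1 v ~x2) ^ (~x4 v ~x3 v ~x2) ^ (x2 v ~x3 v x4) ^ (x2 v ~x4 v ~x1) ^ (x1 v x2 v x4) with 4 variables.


Enumerate all 16 truth assignments over 4 variables.
Test each against every clause.
Satisfying assignments found: 5.

5


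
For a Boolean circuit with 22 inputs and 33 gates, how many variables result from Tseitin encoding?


The Tseitin transformation introduces one auxiliary variable per gate.
Total variables = inputs + gates = 22 + 33 = 55.

55


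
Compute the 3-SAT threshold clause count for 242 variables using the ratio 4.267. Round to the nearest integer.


The 3-SAT phase transition occurs at approximately 4.267 clauses per variable.
m = 4.267 * 242 = 1032.614.
Rounded to nearest integer: 1033.

1033


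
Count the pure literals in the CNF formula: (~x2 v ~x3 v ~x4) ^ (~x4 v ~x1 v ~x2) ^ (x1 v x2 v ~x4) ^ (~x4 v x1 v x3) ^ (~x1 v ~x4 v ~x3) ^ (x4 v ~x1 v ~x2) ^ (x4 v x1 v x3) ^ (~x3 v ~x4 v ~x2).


A pure literal appears in only one polarity across all clauses.
No pure literals found.
Count = 0.

0


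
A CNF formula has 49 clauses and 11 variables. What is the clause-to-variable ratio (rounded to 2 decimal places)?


Clause-to-variable ratio = clauses / variables.
49 / 11 = 4.45.

4.45


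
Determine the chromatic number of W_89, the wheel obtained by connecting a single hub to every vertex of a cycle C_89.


W_89 consists of the cycle C_89 together with a hub vertex adjacent to every cycle vertex.
The cycle C_89 needs 3 colors (odd cycle -> 3).
The hub is adjacent to every cycle vertex, so it must receive a new color distinct from all of them.
Chromatic number = 3 + 1 = 4.

4


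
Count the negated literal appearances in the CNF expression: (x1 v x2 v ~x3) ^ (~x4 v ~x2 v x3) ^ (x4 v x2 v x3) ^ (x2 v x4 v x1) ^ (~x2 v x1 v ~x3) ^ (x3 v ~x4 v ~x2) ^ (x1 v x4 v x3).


Scan each clause for negated literals.
Clause 1: 1 negative; Clause 2: 2 negative; Clause 3: 0 negative; Clause 4: 0 negative; Clause 5: 2 negative; Clause 6: 2 negative; Clause 7: 0 negative.
Total negative literal occurrences = 7.

7


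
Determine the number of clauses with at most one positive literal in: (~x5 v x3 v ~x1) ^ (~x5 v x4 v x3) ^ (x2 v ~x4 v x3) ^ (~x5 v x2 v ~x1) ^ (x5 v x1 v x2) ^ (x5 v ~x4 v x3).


A Horn clause has at most one positive literal.
Clause 1: 1 positive lit(s) -> Horn
Clause 2: 2 positive lit(s) -> not Horn
Clause 3: 2 positive lit(s) -> not Horn
Clause 4: 1 positive lit(s) -> Horn
Clause 5: 3 positive lit(s) -> not Horn
Clause 6: 2 positive lit(s) -> not Horn
Total Horn clauses = 2.

2


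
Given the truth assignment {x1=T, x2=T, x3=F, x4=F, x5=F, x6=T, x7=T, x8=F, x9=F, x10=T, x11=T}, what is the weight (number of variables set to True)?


The weight is the number of variables assigned True.
True variables: x1, x2, x6, x7, x10, x11.
Weight = 6.

6


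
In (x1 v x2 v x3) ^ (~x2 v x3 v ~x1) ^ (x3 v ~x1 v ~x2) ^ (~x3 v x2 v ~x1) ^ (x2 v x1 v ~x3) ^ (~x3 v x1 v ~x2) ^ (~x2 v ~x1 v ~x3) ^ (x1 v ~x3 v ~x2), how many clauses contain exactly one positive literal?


A definite clause has exactly one positive literal.
Clause 1: 3 positive -> not definite
Clause 2: 1 positive -> definite
Clause 3: 1 positive -> definite
Clause 4: 1 positive -> definite
Clause 5: 2 positive -> not definite
Clause 6: 1 positive -> definite
Clause 7: 0 positive -> not definite
Clause 8: 1 positive -> definite
Definite clause count = 5.

5


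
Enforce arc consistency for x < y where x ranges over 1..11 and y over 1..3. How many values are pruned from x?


For the constraint x < y, x needs a supporting value in y's domain.
x can be at most 2 (one less than y's maximum).
Valid x values from domain: 2 out of 11.
Pruned = 11 - 2 = 9.

9
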